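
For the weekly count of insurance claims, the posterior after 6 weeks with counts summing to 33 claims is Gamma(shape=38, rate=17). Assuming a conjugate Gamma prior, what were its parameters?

Gamma(shape=5, rate=11)

Gamma–Poisson conjugacy: posterior shape = α + Σxᵢ, posterior rate = β + n.
So α = 38 − 33 = 5 and β = 17 − 6 = 11.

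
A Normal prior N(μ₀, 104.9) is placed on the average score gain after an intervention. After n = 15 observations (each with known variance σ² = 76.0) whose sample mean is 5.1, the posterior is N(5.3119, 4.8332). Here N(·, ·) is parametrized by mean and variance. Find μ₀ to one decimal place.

μ₀ = 9.7

The posterior mean is a precision-weighted average: μ_n = (τ₀μ₀ + τ_data·x̄)/(τ₀+τ_data), with τ₀=1/σ₀² and τ_data=n/σ².
Here τ₀ = 1/104.9 = 0.009533 and τ_data = 15/76.0 = 0.197368, so τ_n = 0.206901.
Rearranging for μ₀: μ₀ = (μ_n·τ_n − τ_data·x̄)/τ₀ = (5.3119·0.206901 − 0.197368·5.1) / 0.009533 = 0.092461/0.009533 ≈ 9.7.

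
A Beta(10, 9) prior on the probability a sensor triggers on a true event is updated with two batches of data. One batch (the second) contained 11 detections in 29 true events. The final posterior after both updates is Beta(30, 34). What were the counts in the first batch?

9 detections and 7 misses

Sequential conjugate updates are equivalent to a single update on the pooled data, so total successes = posterior α − prior α and total failures = posterior β − prior β.
Total across both batches: 30−10=20 detections, 34−9=25 misses.
Subtract the second batch: 20−11=9 detections and 25−18=7 misses.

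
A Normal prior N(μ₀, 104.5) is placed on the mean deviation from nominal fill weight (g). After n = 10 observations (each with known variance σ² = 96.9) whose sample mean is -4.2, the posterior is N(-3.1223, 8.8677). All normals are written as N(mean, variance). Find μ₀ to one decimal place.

With known observation variance, the Normal–Normal posterior has precision τ_n = τ₀ + n/σ² and mean μ_n = (τ₀μ₀ + (n/σ²)x̄)/τ_n.
Here τ₀ = 1/104.5 = 0.009569 and τ_data = 10/96.9 = 0.103199, so τ_n = 0.112768.
Rearranging for μ₀: μ₀ = (μ_n·τ_n − τ_data·x̄)/τ₀ = (-3.1223·0.112768 − 0.103199·-4.2) / 0.009569 = 0.081340/0.009569 ≈ 8.5.

μ₀ = 8.5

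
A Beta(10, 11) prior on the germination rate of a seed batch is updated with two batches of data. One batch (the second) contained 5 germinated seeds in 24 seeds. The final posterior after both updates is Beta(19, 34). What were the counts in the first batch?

Because Beta–binomial updating is additive in the counts, the combined data contributed (α_post−α_prior, β_post−β_prior) successes and failures.
Total across both batches: 19−10=9 germinated seeds, 34−11=23 non-germinating seeds.
Subtract the second batch: 9−5=4 germinated seeds and 23−19=4 non-germinating seeds.

4 germinated seeds and 4 non-germinating seeds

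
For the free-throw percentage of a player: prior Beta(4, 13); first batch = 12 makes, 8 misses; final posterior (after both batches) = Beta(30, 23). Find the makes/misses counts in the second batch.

Because Beta–binomial updating is additive in the counts, the combined data contributed (α_post−α_prior, β_post−β_prior) successes and failures.
Total across both batches: 30−4=26 makes, 23−13=10 misses.
Subtract the first batch: 26−12=14 makes and 10−8=2 misses.

14 makes and 2 misses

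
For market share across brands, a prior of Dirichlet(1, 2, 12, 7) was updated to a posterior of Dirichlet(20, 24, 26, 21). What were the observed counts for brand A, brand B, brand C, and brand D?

For a Dirichlet(α) prior with multinomial counts c, the posterior is Dirichlet(α + c) componentwise.
Counts are posterior − prior componentwise: 20−1=19, 24−2=22, 26−12=14, 21−7=14.

counts (19, 22, 14, 14)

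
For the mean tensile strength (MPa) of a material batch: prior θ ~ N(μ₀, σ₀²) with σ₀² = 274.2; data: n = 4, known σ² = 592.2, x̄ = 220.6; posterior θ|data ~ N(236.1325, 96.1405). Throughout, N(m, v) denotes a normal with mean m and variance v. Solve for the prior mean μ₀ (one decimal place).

With known observation variance, the Normal–Normal posterior has precision τ_n = τ₀ + n/σ² and mean μ_n = (τ₀μ₀ + (n/σ²)x̄)/τ_n.
Here τ₀ = 1/274.2 = 0.003647 and τ_data = 4/592.2 = 0.006754, so τ_n = 0.010401.
Rearranging for μ₀: μ₀ = (μ_n·τ_n − τ_data·x̄)/τ₀ = (236.1325·0.010401 − 0.006754·220.6) / 0.003647 = 0.966082/0.003647 ≈ 264.9.

μ₀ = 264.9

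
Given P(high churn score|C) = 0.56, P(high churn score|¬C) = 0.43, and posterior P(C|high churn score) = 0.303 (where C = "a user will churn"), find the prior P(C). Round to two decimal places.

Bayes' rule in odds form gives O(C|E) = O(C)·[P(E|C)/P(E|¬C)], hence O(C) = O(C|E)/LR.
Posterior odds = 0.303/(1−0.303) = 0.4347. LR = 0.56/0.43 = 1.3023.
Prior odds = 0.4347/1.3023 = 0.3338, so P(C) = 0.3338/(1+0.3338) ≈ 0.25.

P(C) = 0.25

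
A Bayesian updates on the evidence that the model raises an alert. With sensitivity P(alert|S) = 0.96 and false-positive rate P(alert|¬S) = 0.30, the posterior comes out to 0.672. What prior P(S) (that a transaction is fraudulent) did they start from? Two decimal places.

P(S) = 0.39

Bayes' rule in odds form gives O(S|E) = O(S)·[P(E|S)/P(E|¬S)], hence O(S) = O(S|E)/LR.
Posterior odds = 0.672/(1−0.672) = 2.0488. LR = 0.96/0.30 = 3.2000.
Prior odds = 2.0488/3.2000 = 0.6402, so P(S) = 0.6402/(1+0.6402) ≈ 0.39.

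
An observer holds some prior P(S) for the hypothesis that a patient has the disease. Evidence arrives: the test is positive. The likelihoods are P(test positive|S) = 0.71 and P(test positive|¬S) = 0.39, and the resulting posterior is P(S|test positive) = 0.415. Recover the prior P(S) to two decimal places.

In odds form, posterior odds = prior odds × likelihood ratio, so prior odds = posterior odds ÷ LR.
Posterior odds = 0.415/(1−0.415) = 0.7094. LR = 0.71/0.39 = 1.8205.
Prior odds = 0.7094/1.8205 = 0.3897, so P(S) = 0.3897/(1+0.3897) ≈ 0.28.

P(S) = 0.28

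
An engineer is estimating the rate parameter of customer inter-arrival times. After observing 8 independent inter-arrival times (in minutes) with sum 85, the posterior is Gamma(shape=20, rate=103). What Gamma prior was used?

Gamma–exponential conjugacy: posterior shape = α + n, posterior rate = β + Σtᵢ.
So α = 20 − 8 = 12 and β = 103 − 85 = 18.

Gamma(shape=12, rate=18)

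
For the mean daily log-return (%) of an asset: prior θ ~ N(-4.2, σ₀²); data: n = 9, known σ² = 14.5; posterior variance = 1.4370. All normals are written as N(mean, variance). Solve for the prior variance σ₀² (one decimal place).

σ₀² = 13.3

Posterior precision equals prior precision plus data precision: 1/σ_n² = 1/σ₀² + n/σ².
So 1/σ₀² = 1/1.4370 − 9/14.5 = 0.695894 − 0.620690 = 0.075204.
Hence σ₀² = 1/0.075204 ≈ 13.3.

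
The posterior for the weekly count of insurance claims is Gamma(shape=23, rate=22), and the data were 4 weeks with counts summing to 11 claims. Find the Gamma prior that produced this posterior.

Gamma(shape=12, rate=18)

Gamma–Poisson conjugacy: posterior shape = α + Σxᵢ, posterior rate = β + n.
So α = 23 − 11 = 12 and β = 22 − 4 = 18.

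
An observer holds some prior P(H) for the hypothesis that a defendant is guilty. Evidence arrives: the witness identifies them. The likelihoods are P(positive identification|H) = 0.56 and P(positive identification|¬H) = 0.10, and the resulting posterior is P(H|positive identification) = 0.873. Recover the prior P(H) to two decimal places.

P(H) = 0.55

In odds form, posterior odds = prior odds × likelihood ratio, so prior odds = posterior odds ÷ LR.
Posterior odds = 0.873/(1−0.873) = 6.8740. LR = 0.56/0.10 = 5.6000.
Prior odds = 6.8740/5.6000 = 1.2275, so P(H) = 1.2275/(1+1.2275) ≈ 0.55.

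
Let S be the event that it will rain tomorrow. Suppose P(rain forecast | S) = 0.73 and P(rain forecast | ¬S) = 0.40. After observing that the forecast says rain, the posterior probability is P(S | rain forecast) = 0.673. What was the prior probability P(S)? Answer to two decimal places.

In odds form, posterior odds = prior odds × likelihood ratio, so prior odds = posterior odds ÷ LR.
Posterior odds = 0.673/(1−0.673) = 2.0581. LR = 0.73/0.40 = 1.8250.
Prior odds = 2.0581/1.8250 = 1.1277, so P(S) = 1.1277/(1+1.1277) ≈ 0.53.

P(S) = 0.53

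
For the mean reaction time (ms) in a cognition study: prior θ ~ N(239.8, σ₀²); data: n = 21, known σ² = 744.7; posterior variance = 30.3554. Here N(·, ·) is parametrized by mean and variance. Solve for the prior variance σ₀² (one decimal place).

σ₀² = 210.8

Posterior precision equals prior precision plus data precision: 1/σ_n² = 1/σ₀² + n/σ².
So 1/σ₀² = 1/30.3554 − 21/744.7 = 0.032943 − 0.028199 = 0.004744.
Hence σ₀² = 1/0.004744 ≈ 210.8.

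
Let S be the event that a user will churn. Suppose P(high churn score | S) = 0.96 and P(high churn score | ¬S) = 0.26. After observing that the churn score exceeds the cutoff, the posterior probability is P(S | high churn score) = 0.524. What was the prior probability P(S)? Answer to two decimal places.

In odds form, posterior odds = prior odds × likelihood ratio, so prior odds = posterior odds ÷ LR.
Posterior odds = 0.524/(1−0.524) = 1.1008. LR = 0.96/0.26 = 3.6923.
Prior odds = 1.1008/3.6923 = 0.2981, so P(S) = 0.2981/(1+0.2981) ≈ 0.23.

P(S) = 0.23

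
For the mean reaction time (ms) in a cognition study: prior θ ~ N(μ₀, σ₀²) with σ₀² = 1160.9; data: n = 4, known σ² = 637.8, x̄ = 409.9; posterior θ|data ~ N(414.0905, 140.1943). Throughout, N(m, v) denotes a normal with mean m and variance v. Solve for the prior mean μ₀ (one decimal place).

μ₀ = 444.6

With known observation variance, the Normal–Normal posterior has precision τ_n = τ₀ + n/σ² and mean μ_n = (τ₀μ₀ + (n/σ²)x̄)/τ_n.
Here τ₀ = 1/1160.9 = 0.000861 and τ_data = 4/637.8 = 0.006272, so τ_n = 0.007133.
Rearranging for μ₀: μ₀ = (μ_n·τ_n − τ_data·x̄)/τ₀ = (414.0905·0.007133 − 0.006272·409.9) / 0.000861 = 0.382815/0.000861 ≈ 444.6.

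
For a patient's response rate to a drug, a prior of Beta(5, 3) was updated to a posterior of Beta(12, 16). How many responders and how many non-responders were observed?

7 responders and 13 non-responders

Under Beta–binomial conjugacy the posterior parameters are (α+s, β+f).
So s = 12 − 5 = 7 and f = 16 − 3 = 13.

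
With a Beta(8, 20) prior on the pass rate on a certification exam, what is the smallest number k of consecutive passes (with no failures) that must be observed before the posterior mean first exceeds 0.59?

After k passes and 0 failures the posterior is Beta(8+k, 20), with mean (8+k)/(8+20+k).
Set (8+k)/(28+k) > 0.59 and solve: k > (0.59·28 − 8)/(1 − 0.59) = 20.780.
The smallest integer exceeding 20.780 is 21.

k = 21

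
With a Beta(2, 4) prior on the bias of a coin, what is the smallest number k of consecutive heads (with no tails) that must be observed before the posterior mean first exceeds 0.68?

k = 7

After k heads and 0 tails the posterior is Beta(2+k, 4), with mean (2+k)/(2+4+k).
Set (2+k)/(6+k) > 0.68 and solve: k > (0.68·6 − 2)/(1 − 0.68) = 6.500.
The smallest integer exceeding 6.500 is 7, and checking k=7: (9)/(13) = 0.6923 > 0.68.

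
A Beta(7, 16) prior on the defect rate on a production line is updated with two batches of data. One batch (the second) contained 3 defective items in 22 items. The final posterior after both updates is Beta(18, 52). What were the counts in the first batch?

Sequential conjugate updates are equivalent to a single update on the pooled data, so total successes = posterior α − prior α and total failures = posterior β − prior β.
Total across both batches: 18−7=11 defective items, 52−16=36 good items.
Subtract the second batch: 11−3=8 defective items and 36−19=17 good items.

8 defective items and 17 good items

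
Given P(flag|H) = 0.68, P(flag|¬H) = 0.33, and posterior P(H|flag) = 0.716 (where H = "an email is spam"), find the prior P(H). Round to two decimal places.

P(H) = 0.55

Bayes' rule in odds form gives O(H|E) = O(H)·[P(E|H)/P(E|¬H)], hence O(H) = O(H|E)/LR.
Posterior odds = 0.716/(1−0.716) = 2.5211. LR = 0.68/0.33 = 2.0606.
Prior odds = 2.5211/2.0606 = 1.2235, so P(H) = 1.2235/(1+1.2235) ≈ 0.55.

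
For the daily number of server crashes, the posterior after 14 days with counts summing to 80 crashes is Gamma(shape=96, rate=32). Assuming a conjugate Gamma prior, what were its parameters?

Gamma–Poisson conjugacy: posterior shape = α + Σxᵢ, posterior rate = β + n.
So α = 96 − 80 = 16 and β = 32 − 14 = 18.

Gamma(shape=16, rate=18)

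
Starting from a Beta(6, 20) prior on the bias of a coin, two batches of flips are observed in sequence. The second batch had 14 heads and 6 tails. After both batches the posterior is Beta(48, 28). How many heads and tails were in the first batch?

Sequential conjugate updates are equivalent to a single update on the pooled data, so total successes = posterior α − prior α and total failures = posterior β − prior β.
Total across both batches: 48−6=42 heads, 28−20=8 tails.
Subtract the second batch: 42−14=28 heads and 8−6=2 tails.

28 heads and 2 tails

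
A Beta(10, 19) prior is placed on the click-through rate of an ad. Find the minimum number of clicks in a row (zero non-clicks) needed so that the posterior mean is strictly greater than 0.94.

After k clicks and 0 non-clicks the posterior is Beta(10+k, 19), with mean (10+k)/(10+19+k).
Set (10+k)/(29+k) > 0.94 and solve: k > (0.94·29 − 10)/(1 − 0.94) = 287.667.
The smallest integer exceeding 287.667 is 288.

k = 288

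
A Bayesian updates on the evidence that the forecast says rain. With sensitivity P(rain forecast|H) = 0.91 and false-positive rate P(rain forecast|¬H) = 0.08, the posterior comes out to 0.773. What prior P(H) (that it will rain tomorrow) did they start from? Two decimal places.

In odds form, posterior odds = prior odds × likelihood ratio, so prior odds = posterior odds ÷ LR.
Posterior odds = 0.773/(1−0.773) = 3.4053. LR = 0.91/0.08 = 11.3750.
Prior odds = 3.4053/11.3750 = 0.2994, so P(H) = 0.2994/(1+0.2994) ≈ 0.23.

P(H) = 0.23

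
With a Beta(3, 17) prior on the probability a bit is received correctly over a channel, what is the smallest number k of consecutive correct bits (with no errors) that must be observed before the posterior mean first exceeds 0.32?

k = 6

After k correct bits and 0 errors the posterior is Beta(3+k, 17), with mean (3+k)/(3+17+k).
Set (3+k)/(20+k) > 0.32 and solve: k > (0.32·20 − 3)/(1 − 0.32) = 5.000.
The smallest integer exceeding 5.000 is 6, and checking k=6: (9)/(26) = 0.3462 > 0.32.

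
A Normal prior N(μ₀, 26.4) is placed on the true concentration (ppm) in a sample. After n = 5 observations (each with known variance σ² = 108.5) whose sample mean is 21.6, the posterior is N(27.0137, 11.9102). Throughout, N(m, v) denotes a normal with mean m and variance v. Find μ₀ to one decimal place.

The posterior mean is a precision-weighted average: μ_n = (τ₀μ₀ + τ_data·x̄)/(τ₀+τ_data), with τ₀=1/σ₀² and τ_data=n/σ².
Here τ₀ = 1/26.4 = 0.037879 and τ_data = 5/108.5 = 0.046083, so τ_n = 0.083962.
Rearranging for μ₀: μ₀ = (μ_n·τ_n − τ_data·x̄)/τ₀ = (27.0137·0.083962 − 0.046083·21.6) / 0.037879 = 1.272731/0.037879 ≈ 33.6.

μ₀ = 33.6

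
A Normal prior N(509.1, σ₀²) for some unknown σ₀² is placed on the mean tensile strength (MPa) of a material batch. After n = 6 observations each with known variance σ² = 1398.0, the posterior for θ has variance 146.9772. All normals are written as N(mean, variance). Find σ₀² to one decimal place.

σ₀² = 398.1

Posterior precision equals prior precision plus data precision: 1/σ_n² = 1/σ₀² + n/σ².
So 1/σ₀² = 1/146.9772 − 6/1398.0 = 0.006804 − 0.004292 = 0.002512.
Hence σ₀² = 1/0.002512 ≈ 398.1.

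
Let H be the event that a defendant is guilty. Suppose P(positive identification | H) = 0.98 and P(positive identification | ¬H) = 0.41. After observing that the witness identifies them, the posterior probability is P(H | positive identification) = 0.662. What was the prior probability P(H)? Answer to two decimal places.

In odds form, posterior odds = prior odds × likelihood ratio, so prior odds = posterior odds ÷ LR.
Posterior odds = 0.662/(1−0.662) = 1.9586. LR = 0.98/0.41 = 2.3902.
Prior odds = 1.9586/2.3902 = 0.8194, so P(H) = 0.8194/(1+0.8194) ≈ 0.45.

P(H) = 0.45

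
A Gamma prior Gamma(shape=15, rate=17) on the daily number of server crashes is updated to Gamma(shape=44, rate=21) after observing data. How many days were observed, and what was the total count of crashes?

Gamma–Poisson conjugacy: posterior shape = α + Σxᵢ, posterior rate = β + n.
Matching: Σxᵢ = 44 − 15 = 29 and n = 21 − 17 = 4.

n = 4 days with total 29 crashes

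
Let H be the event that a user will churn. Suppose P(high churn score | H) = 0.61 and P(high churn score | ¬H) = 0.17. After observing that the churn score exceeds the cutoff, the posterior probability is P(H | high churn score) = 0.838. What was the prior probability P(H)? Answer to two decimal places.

P(H) = 0.59

Bayes' rule in odds form gives O(H|E) = O(H)·[P(E|H)/P(E|¬H)], hence O(H) = O(H|E)/LR.
Posterior odds = 0.838/(1−0.838) = 5.1728. LR = 0.61/0.17 = 3.5882.
Prior odds = 5.1728/3.5882 = 1.4416, so P(H) = 1.4416/(1+1.4416) ≈ 0.59.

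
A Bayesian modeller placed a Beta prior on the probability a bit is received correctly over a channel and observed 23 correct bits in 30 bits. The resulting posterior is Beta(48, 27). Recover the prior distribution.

Beta is conjugate to the binomial likelihood: posterior = Beta(α+s, β+f).
Subtract the data counts: 48−23=25, 27−7=20.

Beta(25, 20)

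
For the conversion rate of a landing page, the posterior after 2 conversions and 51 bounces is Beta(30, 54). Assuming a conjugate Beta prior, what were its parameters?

Beta is conjugate to the binomial likelihood: posterior = Beta(α+s, β+f).
Subtract the data counts: 30−2=28, 54−51=3.

Beta(28, 3)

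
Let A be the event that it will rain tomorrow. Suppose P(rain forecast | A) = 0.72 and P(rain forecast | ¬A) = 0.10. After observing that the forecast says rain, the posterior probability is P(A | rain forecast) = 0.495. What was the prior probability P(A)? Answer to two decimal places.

In odds form, posterior odds = prior odds × likelihood ratio, so prior odds = posterior odds ÷ LR.
Posterior odds = 0.495/(1−0.495) = 0.9802. LR = 0.72/0.10 = 7.2000.
Prior odds = 0.9802/7.2000 = 0.1361, so P(A) = 0.1361/(1+0.1361) ≈ 0.12.

P(A) = 0.12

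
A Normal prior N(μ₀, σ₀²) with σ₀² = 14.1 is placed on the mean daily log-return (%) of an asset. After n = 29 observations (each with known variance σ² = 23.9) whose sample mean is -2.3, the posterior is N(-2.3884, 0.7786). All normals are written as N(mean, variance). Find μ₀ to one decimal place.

With known observation variance, the Normal–Normal posterior has precision τ_n = τ₀ + n/σ² and mean μ_n = (τ₀μ₀ + (n/σ²)x̄)/τ_n.
Here τ₀ = 1/14.1 = 0.070922 and τ_data = 29/23.9 = 1.213389, so τ_n = 1.284311.
Rearranging for μ₀: μ₀ = (μ_n·τ_n − τ_data·x̄)/τ₀ = (-2.3884·1.284311 − 1.213389·-2.3) / 0.070922 = -0.276654/0.070922 ≈ -3.9.

μ₀ = -3.9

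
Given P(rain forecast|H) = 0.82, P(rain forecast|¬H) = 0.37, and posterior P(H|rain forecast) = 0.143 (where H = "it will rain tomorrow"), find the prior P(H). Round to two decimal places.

Bayes' rule in odds form gives O(H|E) = O(H)·[P(E|H)/P(E|¬H)], hence O(H) = O(H|E)/LR.
Posterior odds = 0.143/(1−0.143) = 0.1669. LR = 0.82/0.37 = 2.2162.
Prior odds = 0.1669/2.2162 = 0.0753, so P(H) = 0.0753/(1+0.0753) ≈ 0.07.

P(H) = 0.07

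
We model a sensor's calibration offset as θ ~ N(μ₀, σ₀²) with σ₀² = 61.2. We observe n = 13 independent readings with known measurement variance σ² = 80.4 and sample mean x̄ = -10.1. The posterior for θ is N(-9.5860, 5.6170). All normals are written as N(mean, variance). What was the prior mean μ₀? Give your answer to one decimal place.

With known observation variance, the Normal–Normal posterior has precision τ_n = τ₀ + n/σ² and mean μ_n = (τ₀μ₀ + (n/σ²)x̄)/τ_n.
Here τ₀ = 1/61.2 = 0.016340 and τ_data = 13/80.4 = 0.161692, so τ_n = 0.178032.
Rearranging for μ₀: μ₀ = (μ_n·τ_n − τ_data·x̄)/τ₀ = (-9.5860·0.178032 − 0.161692·-10.1) / 0.016340 = -0.073526/0.016340 ≈ -4.5.

μ₀ = -4.5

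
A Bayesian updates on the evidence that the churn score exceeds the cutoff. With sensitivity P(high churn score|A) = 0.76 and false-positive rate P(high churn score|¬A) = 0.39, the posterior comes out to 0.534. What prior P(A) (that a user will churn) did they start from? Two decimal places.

In odds form, posterior odds = prior odds × likelihood ratio, so prior odds = posterior odds ÷ LR.
Posterior odds = 0.534/(1−0.534) = 1.1459. LR = 0.76/0.39 = 1.9487.
Prior odds = 1.1459/1.9487 = 0.5880, so P(A) = 0.5880/(1+0.5880) ≈ 0.37.

P(A) = 0.37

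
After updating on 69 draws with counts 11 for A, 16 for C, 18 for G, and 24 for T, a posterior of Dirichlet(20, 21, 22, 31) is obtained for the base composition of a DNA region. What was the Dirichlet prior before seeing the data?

For a Dirichlet(α) prior with multinomial counts c, the posterior is Dirichlet(α + c) componentwise.
Subtract each count from the matching posterior parameter: 20−11=9, 21−16=5, 22−18=4, 31−24=7.

Dirichlet(9, 5, 4, 7)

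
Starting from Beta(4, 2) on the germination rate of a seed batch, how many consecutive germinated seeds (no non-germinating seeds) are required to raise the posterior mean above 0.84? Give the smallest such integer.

After k germinated seeds and 0 non-germinating seeds the posterior is Beta(4+k, 2), with mean (4+k)/(4+2+k).
Set (4+k)/(6+k) > 0.84 and solve: k > (0.84·6 − 4)/(1 − 0.84) = 6.500.
The smallest integer exceeding 6.500 is 7, and checking k=7: (11)/(13) = 0.8462 > 0.84.

k = 7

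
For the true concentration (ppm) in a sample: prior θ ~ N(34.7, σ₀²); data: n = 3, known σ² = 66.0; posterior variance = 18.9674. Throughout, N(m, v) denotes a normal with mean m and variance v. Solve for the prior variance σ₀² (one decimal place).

σ₀² = 137.6

For the Normal–Normal model with known σ², precisions add: τ_n = τ₀ + n/σ².
So 1/σ₀² = 1/18.9674 − 3/66.0 = 0.052722 − 0.045455 = 0.007267.
Hence σ₀² = 1/0.007267 ≈ 137.6.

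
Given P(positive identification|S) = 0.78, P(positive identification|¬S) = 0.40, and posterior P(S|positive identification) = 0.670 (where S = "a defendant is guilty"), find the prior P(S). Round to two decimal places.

Bayes' rule in odds form gives O(S|E) = O(S)·[P(E|S)/P(E|¬S)], hence O(S) = O(S|E)/LR.
Posterior odds = 0.670/(1−0.670) = 2.0303. LR = 0.78/0.40 = 1.9500.
Prior odds = 2.0303/1.9500 = 1.0412, so P(S) = 1.0412/(1+1.0412) ≈ 0.51.

P(S) = 0.51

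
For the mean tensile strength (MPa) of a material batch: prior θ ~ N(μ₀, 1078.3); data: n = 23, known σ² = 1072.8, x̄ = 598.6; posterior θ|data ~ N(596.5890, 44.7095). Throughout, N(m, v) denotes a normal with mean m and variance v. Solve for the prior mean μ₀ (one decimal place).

μ₀ = 550.1

With known observation variance, the Normal–Normal posterior has precision τ_n = τ₀ + n/σ² and mean μ_n = (τ₀μ₀ + (n/σ²)x̄)/τ_n.
Here τ₀ = 1/1078.3 = 0.000927 and τ_data = 23/1072.8 = 0.021439, so τ_n = 0.022366.
Rearranging for μ₀: μ₀ = (μ_n·τ_n − τ_data·x̄)/τ₀ = (596.5890·0.022366 − 0.021439·598.6) / 0.000927 = 0.509924/0.000927 ≈ 550.1.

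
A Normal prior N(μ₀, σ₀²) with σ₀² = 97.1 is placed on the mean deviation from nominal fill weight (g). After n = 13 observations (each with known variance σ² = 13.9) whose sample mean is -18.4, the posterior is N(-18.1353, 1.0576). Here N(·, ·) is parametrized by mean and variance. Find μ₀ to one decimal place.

μ₀ = 5.9

The posterior mean is a precision-weighted average: μ_n = (τ₀μ₀ + τ_data·x̄)/(τ₀+τ_data), with τ₀=1/σ₀² and τ_data=n/σ².
Here τ₀ = 1/97.1 = 0.010299 and τ_data = 13/13.9 = 0.935252, so τ_n = 0.945551.
Rearranging for μ₀: μ₀ = (μ_n·τ_n − τ_data·x̄)/τ₀ = (-18.1353·0.945551 − 0.935252·-18.4) / 0.010299 = 0.060786/0.010299 ≈ 5.9.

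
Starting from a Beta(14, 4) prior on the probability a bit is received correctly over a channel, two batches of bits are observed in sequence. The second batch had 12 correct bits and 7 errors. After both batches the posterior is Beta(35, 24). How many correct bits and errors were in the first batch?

Because Beta–binomial updating is additive in the counts, the combined data contributed (α_post−α_prior, β_post−β_prior) successes and failures.
Total across both batches: 35−14=21 correct bits, 24−4=20 errors.
Subtract the second batch: 21−12=9 correct bits and 20−7=13 errors.

9 correct bits and 13 errors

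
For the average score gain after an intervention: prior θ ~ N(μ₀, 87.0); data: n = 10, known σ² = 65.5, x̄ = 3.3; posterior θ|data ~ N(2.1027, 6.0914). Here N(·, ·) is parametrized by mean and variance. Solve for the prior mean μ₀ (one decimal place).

With known observation variance, the Normal–Normal posterior has precision τ_n = τ₀ + n/σ² and mean μ_n = (τ₀μ₀ + (n/σ²)x̄)/τ_n.
Here τ₀ = 1/87.0 = 0.011494 and τ_data = 10/65.5 = 0.152672, so τ_n = 0.164166.
Rearranging for μ₀: μ₀ = (μ_n·τ_n − τ_data·x̄)/τ₀ = (2.1027·0.164166 − 0.152672·3.3) / 0.011494 = -0.158626/0.011494 ≈ -13.8.

μ₀ = -13.8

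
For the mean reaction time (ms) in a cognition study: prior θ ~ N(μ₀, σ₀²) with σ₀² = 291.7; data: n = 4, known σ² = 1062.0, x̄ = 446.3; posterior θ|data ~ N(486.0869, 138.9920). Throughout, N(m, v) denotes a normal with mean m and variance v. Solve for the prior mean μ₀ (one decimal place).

μ₀ = 529.8

With known observation variance, the Normal–Normal posterior has precision τ_n = τ₀ + n/σ² and mean μ_n = (τ₀μ₀ + (n/σ²)x̄)/τ_n.
Here τ₀ = 1/291.7 = 0.003428 and τ_data = 4/1062.0 = 0.003766, so τ_n = 0.007194.
Rearranging for μ₀: μ₀ = (μ_n·τ_n − τ_data·x̄)/τ₀ = (486.0869·0.007194 − 0.003766·446.3) / 0.003428 = 1.816143/0.003428 ≈ 529.8.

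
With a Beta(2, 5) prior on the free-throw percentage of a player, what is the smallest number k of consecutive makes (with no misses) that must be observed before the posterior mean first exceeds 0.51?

k = 4

After k makes and 0 misses the posterior is Beta(2+k, 5), with mean (2+k)/(2+5+k).
Set (2+k)/(7+k) > 0.51 and solve: k > (0.51·7 − 2)/(1 − 0.51) = 3.204.
The smallest integer exceeding 3.204 is 4, and checking k=4: (6)/(11) = 0.5455 > 0.51.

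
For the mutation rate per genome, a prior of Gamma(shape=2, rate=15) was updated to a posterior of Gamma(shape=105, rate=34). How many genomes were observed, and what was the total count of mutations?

Gamma–Poisson conjugacy: posterior shape = α + Σxᵢ, posterior rate = β + n.
Matching: Σxᵢ = 105 − 2 = 103 and n = 34 − 15 = 19.

n = 19 genomes with total 103 mutations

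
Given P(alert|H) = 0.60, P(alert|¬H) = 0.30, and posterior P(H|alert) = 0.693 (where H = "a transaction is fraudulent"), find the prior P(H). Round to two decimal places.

In odds form, posterior odds = prior odds × likelihood ratio, so prior odds = posterior odds ÷ LR.
Posterior odds = 0.693/(1−0.693) = 2.2573. LR = 0.60/0.30 = 2.0000.
Prior odds = 2.2573/2.0000 = 1.1286, so P(H) = 1.1286/(1+1.1286) ≈ 0.53.

P(H) = 0.53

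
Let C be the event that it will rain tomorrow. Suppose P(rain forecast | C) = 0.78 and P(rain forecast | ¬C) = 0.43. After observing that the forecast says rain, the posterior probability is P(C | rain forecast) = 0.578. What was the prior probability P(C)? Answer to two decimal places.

In odds form, posterior odds = prior odds × likelihood ratio, so prior odds = posterior odds ÷ LR.
Posterior odds = 0.578/(1−0.578) = 1.3697. LR = 0.78/0.43 = 1.8140.
Prior odds = 1.3697/1.8140 = 0.7551, so P(C) = 0.7551/(1+0.7551) ≈ 0.43.

P(C) = 0.43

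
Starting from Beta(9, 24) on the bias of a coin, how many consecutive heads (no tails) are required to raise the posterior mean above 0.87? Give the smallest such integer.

k = 152

After k heads and 0 tails the posterior is Beta(9+k, 24), with mean (9+k)/(9+24+k).
Set (9+k)/(33+k) > 0.87 and solve: k > (0.87·33 − 9)/(1 − 0.87) = 151.615.
The smallest integer exceeding 151.615 is 152, and checking k=152: (161)/(185) = 0.8703 > 0.87.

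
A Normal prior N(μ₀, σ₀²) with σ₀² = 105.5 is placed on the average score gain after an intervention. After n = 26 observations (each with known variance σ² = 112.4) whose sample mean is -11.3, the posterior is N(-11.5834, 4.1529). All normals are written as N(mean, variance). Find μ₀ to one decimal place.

μ₀ = -18.5

With known observation variance, the Normal–Normal posterior has precision τ_n = τ₀ + n/σ² and mean μ_n = (τ₀μ₀ + (n/σ²)x̄)/τ_n.
Here τ₀ = 1/105.5 = 0.009479 and τ_data = 26/112.4 = 0.231317, so τ_n = 0.240796.
Rearranging for μ₀: μ₀ = (μ_n·τ_n − τ_data·x̄)/τ₀ = (-11.5834·0.240796 − 0.231317·-11.3) / 0.009479 = -0.175354/0.009479 ≈ -18.5.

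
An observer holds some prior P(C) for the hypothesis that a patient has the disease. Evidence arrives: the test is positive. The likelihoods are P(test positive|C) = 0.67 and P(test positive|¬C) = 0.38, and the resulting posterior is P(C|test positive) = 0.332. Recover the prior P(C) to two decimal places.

In odds form, posterior odds = prior odds × likelihood ratio, so prior odds = posterior odds ÷ LR.
Posterior odds = 0.332/(1−0.332) = 0.4970. LR = 0.67/0.38 = 1.7632.
Prior odds = 0.4970/1.7632 = 0.2819, so P(C) = 0.2819/(1+0.2819) ≈ 0.22.

P(C) = 0.22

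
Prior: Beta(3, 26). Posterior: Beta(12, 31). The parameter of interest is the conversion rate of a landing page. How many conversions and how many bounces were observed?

Under Beta–binomial conjugacy the posterior parameters are (α+s, β+f).
So s = 12 − 3 = 9 and f = 31 − 26 = 5.

9 conversions and 5 bounces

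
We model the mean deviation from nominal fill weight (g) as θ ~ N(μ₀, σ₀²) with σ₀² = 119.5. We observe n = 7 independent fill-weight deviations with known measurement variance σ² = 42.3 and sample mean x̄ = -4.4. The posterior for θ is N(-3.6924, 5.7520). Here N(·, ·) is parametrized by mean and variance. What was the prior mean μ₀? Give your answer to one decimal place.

With known observation variance, the Normal–Normal posterior has precision τ_n = τ₀ + n/σ² and mean μ_n = (τ₀μ₀ + (n/σ²)x̄)/τ_n.
Here τ₀ = 1/119.5 = 0.008368 and τ_data = 7/42.3 = 0.165485, so τ_n = 0.173853.
Rearranging for μ₀: μ₀ = (μ_n·τ_n − τ_data·x̄)/τ₀ = (-3.6924·0.173853 − 0.165485·-4.4) / 0.008368 = 0.086199/0.008368 ≈ 10.3.

μ₀ = 10.3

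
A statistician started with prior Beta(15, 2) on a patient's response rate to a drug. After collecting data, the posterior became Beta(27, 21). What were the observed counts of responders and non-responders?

Beta is conjugate to the binomial likelihood: posterior = Beta(a+s, b+f).
Match parameters: s=27−15=12, f=21−2=19.

12 responders and 19 non-responders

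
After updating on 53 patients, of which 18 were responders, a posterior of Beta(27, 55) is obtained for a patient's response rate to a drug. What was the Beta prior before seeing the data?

Beta(9, 20)

A Beta(α, β) prior with s successes and f failures in binomial data gives a Beta(α+s, β+f) posterior.
Subtract the data counts: 27−18=9, 55−35=20.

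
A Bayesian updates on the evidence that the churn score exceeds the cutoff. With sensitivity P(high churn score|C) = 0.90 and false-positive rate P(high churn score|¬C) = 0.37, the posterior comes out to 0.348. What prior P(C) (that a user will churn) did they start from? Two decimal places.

Bayes' rule in odds form gives O(C|E) = O(C)·[P(E|C)/P(E|¬C)], hence O(C) = O(C|E)/LR.
Posterior odds = 0.348/(1−0.348) = 0.5337. LR = 0.90/0.37 = 2.4324.
Prior odds = 0.5337/2.4324 = 0.2194, so P(C) = 0.2194/(1+0.2194) ≈ 0.18.

P(C) = 0.18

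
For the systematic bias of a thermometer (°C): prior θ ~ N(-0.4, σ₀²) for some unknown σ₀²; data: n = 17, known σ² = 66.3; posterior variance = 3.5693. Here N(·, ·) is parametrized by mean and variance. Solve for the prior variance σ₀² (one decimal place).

σ₀² = 42.1

For the Normal–Normal model with known σ², precisions add: τ_n = τ₀ + n/σ².
So 1/σ₀² = 1/3.5693 − 17/66.3 = 0.280167 − 0.256410 = 0.023757.
Hence σ₀² = 1/0.023757 ≈ 42.1.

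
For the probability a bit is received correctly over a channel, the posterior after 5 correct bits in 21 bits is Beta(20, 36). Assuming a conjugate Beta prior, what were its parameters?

Beta(15, 20)

Beta is conjugate to the binomial likelihood: posterior = Beta(a+s, b+f).
So a = 20 − 5 = 15 and b = 36 − 16 = 20.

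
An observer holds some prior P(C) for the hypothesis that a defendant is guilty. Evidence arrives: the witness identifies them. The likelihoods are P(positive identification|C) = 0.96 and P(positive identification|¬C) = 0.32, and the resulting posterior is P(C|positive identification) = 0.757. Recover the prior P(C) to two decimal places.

In odds form, posterior odds = prior odds × likelihood ratio, so prior odds = posterior odds ÷ LR.
Posterior odds = 0.757/(1−0.757) = 3.1152. LR = 0.96/0.32 = 3.0000.
Prior odds = 3.1152/3.0000 = 1.0384, so P(C) = 1.0384/(1+1.0384) ≈ 0.51.

P(C) = 0.51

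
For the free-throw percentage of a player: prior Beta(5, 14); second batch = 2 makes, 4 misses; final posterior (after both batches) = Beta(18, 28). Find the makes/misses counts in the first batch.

Sequential conjugate updates are equivalent to a single update on the pooled data, so total successes = posterior α − prior α and total failures = posterior β − prior β.
Total across both batches: 18−5=13 makes, 28−14=14 misses.
Subtract the second batch: 13−2=11 makes and 14−4=10 misses.

11 makes and 10 misses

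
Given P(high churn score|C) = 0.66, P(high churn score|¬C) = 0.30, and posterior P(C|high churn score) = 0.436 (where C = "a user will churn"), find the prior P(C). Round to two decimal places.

P(C) = 0.26

Bayes' rule in odds form gives O(C|E) = O(C)·[P(E|C)/P(E|¬C)], hence O(C) = O(C|E)/LR.
Posterior odds = 0.436/(1−0.436) = 0.7730. LR = 0.66/0.30 = 2.2000.
Prior odds = 0.7730/2.2000 = 0.3514, so P(C) = 0.3514/(1+0.3514) ≈ 0.26.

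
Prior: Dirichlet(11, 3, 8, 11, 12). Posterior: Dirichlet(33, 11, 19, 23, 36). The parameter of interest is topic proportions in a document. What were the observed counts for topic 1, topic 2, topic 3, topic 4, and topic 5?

For a Dirichlet(α) prior with multinomial counts c, the posterior is Dirichlet(α + c) componentwise.
Counts are posterior − prior componentwise: 33−11=22, 11−3=8, 19−8=11, 23−11=12, 36−12=24.

counts (22, 8, 11, 12, 24)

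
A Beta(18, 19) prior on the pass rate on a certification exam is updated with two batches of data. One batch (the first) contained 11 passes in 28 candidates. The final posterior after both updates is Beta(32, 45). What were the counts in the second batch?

Sequential conjugate updates are equivalent to a single update on the pooled data, so total successes = posterior α − prior α and total failures = posterior β − prior β.
Total across both batches: 32−18=14 passes, 45−19=26 failures.
Subtract the first batch: 14−11=3 passes and 26−17=9 failures.

3 passes and 9 failures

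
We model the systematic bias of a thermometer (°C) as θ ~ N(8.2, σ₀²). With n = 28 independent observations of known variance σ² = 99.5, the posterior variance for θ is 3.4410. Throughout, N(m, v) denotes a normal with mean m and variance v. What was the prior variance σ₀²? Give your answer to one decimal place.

Posterior precision equals prior precision plus data precision: 1/σ_n² = 1/σ₀² + n/σ².
So 1/σ₀² = 1/3.4410 − 28/99.5 = 0.290613 − 0.281407 = 0.009206.
Hence σ₀² = 1/0.009206 ≈ 108.6.

σ₀² = 108.6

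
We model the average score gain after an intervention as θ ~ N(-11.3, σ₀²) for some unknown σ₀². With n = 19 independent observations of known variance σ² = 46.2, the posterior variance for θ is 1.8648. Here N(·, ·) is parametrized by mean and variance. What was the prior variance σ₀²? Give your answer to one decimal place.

For the Normal–Normal model with known σ², precisions add: τ_n = τ₀ + n/σ².
So 1/σ₀² = 1/1.8648 − 19/46.2 = 0.536251 − 0.411255 = 0.124996.
Hence σ₀² = 1/0.124996 ≈ 8.0.

σ₀² = 8.0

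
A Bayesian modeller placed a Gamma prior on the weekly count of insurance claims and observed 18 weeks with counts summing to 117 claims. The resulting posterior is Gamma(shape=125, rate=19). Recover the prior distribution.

Gamma(shape=8, rate=1)

A Gamma(α, β) prior (rate parametrization) on a Poisson rate with n observations summing to S gives posterior Gamma(α+S, β+n).
So α = 125 − 117 = 8 and β = 19 − 18 = 1.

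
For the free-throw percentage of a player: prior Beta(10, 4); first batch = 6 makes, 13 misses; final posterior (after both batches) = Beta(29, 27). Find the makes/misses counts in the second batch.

13 makes and 10 misses

Because Beta–binomial updating is additive in the counts, the combined data contributed (α_post−α_prior, β_post−β_prior) successes and failures.
Total across both batches: 29−10=19 makes, 27−4=23 misses.
Subtract the first batch: 19−6=13 makes and 23−13=10 misses.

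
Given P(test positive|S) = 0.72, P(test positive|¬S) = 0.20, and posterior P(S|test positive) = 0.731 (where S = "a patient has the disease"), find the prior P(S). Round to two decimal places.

P(S) = 0.43

Bayes' rule in odds form gives O(S|E) = O(S)·[P(E|S)/P(E|¬S)], hence O(S) = O(S|E)/LR.
Posterior odds = 0.731/(1−0.731) = 2.7175. LR = 0.72/0.20 = 3.6000.
Prior odds = 2.7175/3.6000 = 0.7549, so P(S) = 0.7549/(1+0.7549) ≈ 0.43.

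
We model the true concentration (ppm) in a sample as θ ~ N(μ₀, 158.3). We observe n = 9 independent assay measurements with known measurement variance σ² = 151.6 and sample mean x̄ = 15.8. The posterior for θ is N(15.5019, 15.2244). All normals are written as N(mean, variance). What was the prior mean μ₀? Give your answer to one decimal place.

With known observation variance, the Normal–Normal posterior has precision τ_n = τ₀ + n/σ² and mean μ_n = (τ₀μ₀ + (n/σ²)x̄)/τ_n.
Here τ₀ = 1/158.3 = 0.006317 and τ_data = 9/151.6 = 0.059367, so τ_n = 0.065684.
Rearranging for μ₀: μ₀ = (μ_n·τ_n − τ_data·x̄)/τ₀ = (15.5019·0.065684 − 0.059367·15.8) / 0.006317 = 0.080228/0.006317 ≈ 12.7.

μ₀ = 12.7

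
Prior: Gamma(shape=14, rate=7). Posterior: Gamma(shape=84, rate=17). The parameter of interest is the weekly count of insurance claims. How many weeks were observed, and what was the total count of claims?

A Gamma(α, β) prior (rate parametrization) on a Poisson rate with n observations summing to S gives posterior Gamma(α+S, β+n).
Matching: Σxᵢ = 84 − 14 = 70 and n = 17 − 7 = 10.

n = 10 weeks with total 70 claims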